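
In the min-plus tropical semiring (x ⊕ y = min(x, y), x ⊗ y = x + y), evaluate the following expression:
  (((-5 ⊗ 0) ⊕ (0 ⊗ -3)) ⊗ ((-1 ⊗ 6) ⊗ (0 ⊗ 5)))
(((-5 ⊗ 0) ⊕ (0 ⊗ -3)) ⊗ ((-1 ⊗ 6) ⊗ (0 ⊗ 5))) = 5

Expand innermost to outermost. Recall ⊕ takes the minimum of its arguments and ⊗ takes their sum. Working out the expression (((-5 ⊗ 0) ⊕ (0 ⊗ -3)) ⊗ ((-1 ⊗ 6) ⊗ (0 ⊗ 5))) gives 5.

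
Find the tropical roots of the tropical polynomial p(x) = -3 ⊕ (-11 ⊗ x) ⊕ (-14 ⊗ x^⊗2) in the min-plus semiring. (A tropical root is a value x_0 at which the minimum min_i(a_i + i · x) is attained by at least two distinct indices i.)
Roots: {3, 8}

Each tropical root is a break point of the lower envelope of the lines y = a_i + i · x (there are 3 lines, with slopes 0, 1, ..., 2). Only the lines that attain the minimum somewhere contribute to roots; other lines are dominated. Here the surviving (envelope) indices are i = 2, i = 1, i = 0.
Intersections between consecutive envelope lines give the roots: for adjacent envelope indices i < j the intersection is x = (a_i − a_j) / (j − i). Reading off the sorted break points: {3, 8}.
Verification: at each break x_0, at least two indices attain the minimum of min_i(a_i + i · x_0).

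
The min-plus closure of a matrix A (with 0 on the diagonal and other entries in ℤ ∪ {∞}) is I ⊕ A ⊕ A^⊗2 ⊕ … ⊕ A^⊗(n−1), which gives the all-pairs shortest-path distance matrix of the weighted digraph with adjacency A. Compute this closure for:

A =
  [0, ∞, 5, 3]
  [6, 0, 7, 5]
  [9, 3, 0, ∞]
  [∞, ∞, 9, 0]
Closure =
  [0, 8, 5, 3]
  [6, 0, 7, 5]
  [9, 3, 0, 8]
  [18, 12, 9, 0]

This is the Floyd-Warshall all-pairs shortest-path computation. For each intermediate vertex k = 0, 1, …, 3, update dist[i][j] ← min(dist[i][j], dist[i][k] + dist[k][j]). The final matrix gives, for each (i, j), the minimum total weight of any directed path from i to j (possibly empty when i = j).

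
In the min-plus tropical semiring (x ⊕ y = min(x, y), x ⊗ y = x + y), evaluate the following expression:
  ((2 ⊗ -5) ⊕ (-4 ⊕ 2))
((2 ⊗ -5) ⊕ (-4 ⊕ 2)) = -4

Expand innermost to outermost. Recall ⊕ takes the minimum of its arguments and ⊗ takes their sum. Working out the expression ((2 ⊗ -5) ⊕ (-4 ⊕ 2)) gives -4.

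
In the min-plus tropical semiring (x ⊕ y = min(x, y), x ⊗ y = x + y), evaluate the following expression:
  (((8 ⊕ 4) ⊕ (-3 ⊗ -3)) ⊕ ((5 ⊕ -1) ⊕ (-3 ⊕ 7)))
(((8 ⊕ 4) ⊕ (-3 ⊗ -3)) ⊕ ((5 ⊕ -1) ⊕ (-3 ⊕ 7))) = -6

Expand innermost to outermost. Recall ⊕ takes the minimum of its arguments and ⊗ takes their sum. Working out the expression (((8 ⊕ 4) ⊕ (-3 ⊗ -3)) ⊕ ((5 ⊕ -1) ⊕ (-3 ⊕ 7))) gives -6.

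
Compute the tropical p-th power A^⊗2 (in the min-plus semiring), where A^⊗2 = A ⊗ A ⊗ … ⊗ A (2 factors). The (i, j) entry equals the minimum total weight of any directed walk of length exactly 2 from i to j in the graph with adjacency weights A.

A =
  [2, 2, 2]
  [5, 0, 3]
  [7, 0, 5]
A^⊗2 =
  [4, 2, 4]
  [5, 0, 3]
  [5, 0, 3]

Each entry (A^⊗2)_ij equals the minimum over all length-2 walks i = v_0 → v_1 → … → v_2 = j of Σ_t A[v_t][v_{t+1}]. For example, for (i, j) = (0, 2) we minimise over 3 possible intermediate vertex sequences; the minimum is 4, attained along the walk 0 → 0 → 2.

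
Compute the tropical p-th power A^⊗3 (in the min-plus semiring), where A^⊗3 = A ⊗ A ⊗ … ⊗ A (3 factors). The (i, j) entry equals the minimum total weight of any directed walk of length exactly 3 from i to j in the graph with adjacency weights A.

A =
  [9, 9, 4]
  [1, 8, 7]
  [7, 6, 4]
A^⊗3 =
  [11, 14, 12]
  [11, 11, 9]
  [11, 14, 11]

Each entry (A^⊗3)_ij equals the minimum over all length-3 walks i = v_0 → v_1 → … → v_3 = j of Σ_t A[v_t][v_{t+1}]. For example, for (i, j) = (0, 2) we minimise over 9 possible intermediate vertex sequences; the minimum is 12, attained along the walk 0 → 2 → 2 → 2.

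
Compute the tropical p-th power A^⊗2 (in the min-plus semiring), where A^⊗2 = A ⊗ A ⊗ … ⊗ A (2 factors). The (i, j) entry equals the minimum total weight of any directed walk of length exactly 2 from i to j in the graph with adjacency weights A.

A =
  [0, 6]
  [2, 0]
A^⊗2 =
  [0, 6]
  [2, 0]

Each entry (A^⊗2)_ij equals the minimum over all length-2 walks i = v_0 → v_1 → … → v_2 = j of Σ_t A[v_t][v_{t+1}]. For example, for (i, j) = (0, 1) we minimise over 2 possible intermediate vertex sequences; the minimum is 6, attained along the walk 0 → 0 → 1.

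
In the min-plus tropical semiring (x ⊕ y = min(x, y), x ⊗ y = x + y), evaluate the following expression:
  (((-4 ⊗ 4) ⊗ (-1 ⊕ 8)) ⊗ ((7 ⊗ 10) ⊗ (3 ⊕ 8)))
(((-4 ⊗ 4) ⊗ (-1 ⊕ 8)) ⊗ ((7 ⊗ 10) ⊗ (3 ⊕ 8))) = 19

Expand innermost to outermost. Recall ⊕ takes the minimum of its arguments and ⊗ takes their sum. Working out the expression (((-4 ⊗ 4) ⊗ (-1 ⊕ 8)) ⊗ ((7 ⊗ 10) ⊗ (3 ⊕ 8))) gives 19.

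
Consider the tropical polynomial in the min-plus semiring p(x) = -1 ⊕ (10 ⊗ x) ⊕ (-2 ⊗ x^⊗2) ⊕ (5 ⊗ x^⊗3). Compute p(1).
p(1) = -1

A tropical monomial a ⊗ x^⊗i evaluates to a + i · x. Evaluating each term at x = 1:
  Term 0 contributes -1 + 0 · 1 = -1
  Term 1 contributes 10 + 1 · 1 = 11
  Term 2 contributes -2 + 2 · 1 = 0
  Term 3 contributes 5 + 3 · 1 = 8
p(1) = ⊕ of these = min[-1, 11, 0, 8] = -1.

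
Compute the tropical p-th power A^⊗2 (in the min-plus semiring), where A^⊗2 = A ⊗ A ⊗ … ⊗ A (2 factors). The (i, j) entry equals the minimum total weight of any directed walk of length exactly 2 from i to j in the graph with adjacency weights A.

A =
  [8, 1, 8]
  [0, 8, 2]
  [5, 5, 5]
A^⊗2 =
  [1, 9, 3]
  [7, 1, 7]
  [5, 6, 7]

Each entry (A^⊗2)_ij equals the minimum over all length-2 walks i = v_0 → v_1 → … → v_2 = j of Σ_t A[v_t][v_{t+1}]. For example, for (i, j) = (0, 2) we minimise over 3 possible intermediate vertex sequences; the minimum is 3, attained along the walk 0 → 1 → 2.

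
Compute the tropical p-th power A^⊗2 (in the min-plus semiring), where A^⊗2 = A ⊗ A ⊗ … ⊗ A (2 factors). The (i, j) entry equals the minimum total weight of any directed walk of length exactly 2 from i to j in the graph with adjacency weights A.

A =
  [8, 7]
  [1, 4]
A^⊗2 =
  [8, 11]
  [5, 8]

Each entry (A^⊗2)_ij equals the minimum over all length-2 walks i = v_0 → v_1 → … → v_2 = j of Σ_t A[v_t][v_{t+1}]. For example, for (i, j) = (0, 1) we minimise over 2 possible intermediate vertex sequences; the minimum is 11, attained along the walk 0 → 1 → 1.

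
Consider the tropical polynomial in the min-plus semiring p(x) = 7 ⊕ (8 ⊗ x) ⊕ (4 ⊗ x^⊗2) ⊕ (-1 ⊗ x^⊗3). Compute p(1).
p(1) = 2

A tropical monomial a ⊗ x^⊗i evaluates to a + i · x. Evaluating each term at x = 1:
  Term 0 contributes 7 + 0 · 1 = 7
  Term 1 contributes 8 + 1 · 1 = 9
  Term 2 contributes 4 + 2 · 1 = 6
  Term 3 contributes -1 + 3 · 1 = 2
p(1) = ⊕ of these = min[7, 9, 6, 2] = 2.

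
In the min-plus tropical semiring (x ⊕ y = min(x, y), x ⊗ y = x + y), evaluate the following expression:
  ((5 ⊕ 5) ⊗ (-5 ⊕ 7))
((5 ⊕ 5) ⊗ (-5 ⊕ 7)) = 0

Expand innermost to outermost. Recall ⊕ takes the minimum of its arguments and ⊗ takes their sum. Working out the expression ((5 ⊕ 5) ⊗ (-5 ⊕ 7)) gives 0.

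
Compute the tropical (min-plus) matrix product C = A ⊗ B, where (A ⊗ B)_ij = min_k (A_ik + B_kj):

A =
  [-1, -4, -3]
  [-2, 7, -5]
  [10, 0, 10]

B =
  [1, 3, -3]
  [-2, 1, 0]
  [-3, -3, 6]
A ⊗ B =
  [-6, -6, -4]
  [-8, -8, -5]
  [-2, 1, 0]

Apply the min-plus product entry-by-entry:
  C[0][0] = min over k of (A[0][0] + B[0][0] = -1 + 1 = 0, A[0][1] + B[1][0] = -4 + -2 = -6, A[0][2] + B[2][0] = -3 + -3 = -6) = -6 (attained at k = 1)
  C[0][1] = min over k of (A[0][0] + B[0][1] = -1 + 3 = 2, A[0][1] + B[1][1] = -4 + 1 = -3, A[0][2] + B[2][1] = -3 + -3 = -6) = -6 (attained at k = 2)
  C[0][2] = min over k of (A[0][0] + B[0][2] = -1 + -3 = -4, A[0][1] + B[1][2] = -4 + 0 = -4, A[0][2] + B[2][2] = -3 + 6 = 3) = -4 (attained at k = 0)
  C[1][0] = min over k of (A[1][0] + B[0][0] = -2 + 1 = -1, A[1][1] + B[1][0] = 7 + -2 = 5, A[1][2] + B[2][0] = -5 + -3 = -8) = -8 (attained at k = 2)
  C[1][1] = min over k of (A[1][0] + B[0][1] = -2 + 3 = 1, A[1][1] + B[1][1] = 7 + 1 = 8, A[1][2] + B[2][1] = -5 + -3 = -8) = -8 (attained at k = 2)
  C[1][2] = min over k of (A[1][0] + B[0][2] = -2 + -3 = -5, A[1][1] + B[1][2] = 7 + 0 = 7, A[1][2] + B[2][2] = -5 + 6 = 1) = -5 (attained at k = 0)
  C[2][0] = min over k of (A[2][0] + B[0][0] = 10 + 1 = 11, A[2][1] + B[1][0] = 0 + -2 = -2, A[2][2] + B[2][0] = 10 + -3 = 7) = -2 (attained at k = 1)
  C[2][1] = min over k of (A[2][0] + B[0][1] = 10 + 3 = 13, A[2][1] + B[1][1] = 0 + 1 = 1, A[2][2] + B[2][1] = 10 + -3 = 7) = 1 (attained at k = 1)
  C[2][2] = min over k of (A[2][0] + B[0][2] = 10 + -3 = 7, A[2][1] + B[1][2] = 0 + 0 = 0, A[2][2] + B[2][2] = 10 + 6 = 16) = 0 (attained at k = 1)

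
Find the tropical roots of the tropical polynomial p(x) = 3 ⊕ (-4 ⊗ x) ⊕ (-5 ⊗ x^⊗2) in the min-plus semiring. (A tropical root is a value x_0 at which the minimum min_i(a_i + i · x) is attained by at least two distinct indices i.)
Roots: {1, 7}

Each tropical root is a break point of the lower envelope of the lines y = a_i + i · x (there are 3 lines, with slopes 0, 1, ..., 2). Only the lines that attain the minimum somewhere contribute to roots; other lines are dominated. Here the surviving (envelope) indices are i = 2, i = 1, i = 0.
Intersections between consecutive envelope lines give the roots: for adjacent envelope indices i < j the intersection is x = (a_i − a_j) / (j − i). Reading off the sorted break points: {1, 7}.
Verification: at each break x_0, at least two indices attain the minimum of min_i(a_i + i · x_0).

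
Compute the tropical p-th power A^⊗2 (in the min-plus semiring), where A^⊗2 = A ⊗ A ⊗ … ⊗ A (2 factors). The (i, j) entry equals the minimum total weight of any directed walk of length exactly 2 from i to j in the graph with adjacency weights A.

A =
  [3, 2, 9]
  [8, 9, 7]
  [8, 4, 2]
A^⊗2 =
  [6, 5, 9]
  [11, 10, 9]
  [10, 6, 4]

Each entry (A^⊗2)_ij equals the minimum over all length-2 walks i = v_0 → v_1 → … → v_2 = j of Σ_t A[v_t][v_{t+1}]. For example, for (i, j) = (0, 2) we minimise over 3 possible intermediate vertex sequences; the minimum is 9, attained along the walk 0 → 1 → 2.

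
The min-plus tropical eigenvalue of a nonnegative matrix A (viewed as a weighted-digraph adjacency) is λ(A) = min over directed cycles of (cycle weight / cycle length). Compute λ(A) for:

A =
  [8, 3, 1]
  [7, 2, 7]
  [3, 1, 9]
λ(A) = 2

Enumerate directed cycles and compute their means (weight / length). Sample:
  cycle 0 → 0: weight = 8, length = 1, mean = 8/1 ≈ 8.000
  cycle 1 → 1: weight = 2, length = 1, mean = 2/1 ≈ 2.000
  cycle 2 → 2: weight = 9, length = 1, mean = 9/1 ≈ 9.000
  cycle 0 → 1 → 0: weight = 10, length = 2, mean = 10/2 ≈ 5.000
  cycle 0 → 2 → 0: weight = 4, length = 2, mean = 4/2 ≈ 2.000
  cycle 1 → 0 → 1: weight = 10, length = 2, mean = 10/2 ≈ 5.000
Minimum mean = 2.000, attained e.g. along the cycle 1 → 1 with weight 2 and length 1. So λ(A) = 2/1 = 2.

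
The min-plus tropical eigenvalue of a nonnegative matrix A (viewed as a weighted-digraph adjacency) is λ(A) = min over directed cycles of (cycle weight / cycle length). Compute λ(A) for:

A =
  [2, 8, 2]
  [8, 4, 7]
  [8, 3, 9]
λ(A) = 2

Enumerate directed cycles and compute their means (weight / length). Sample:
  cycle 0 → 0: weight = 2, length = 1, mean = 2/1 ≈ 2.000
  cycle 1 → 1: weight = 4, length = 1, mean = 4/1 ≈ 4.000
  cycle 2 → 2: weight = 9, length = 1, mean = 9/1 ≈ 9.000
  cycle 0 → 1 → 0: weight = 16, length = 2, mean = 16/2 ≈ 8.000
  cycle 0 → 2 → 0: weight = 10, length = 2, mean = 10/2 ≈ 5.000
  cycle 1 → 0 → 1: weight = 16, length = 2, mean = 16/2 ≈ 8.000
Minimum mean = 2.000, attained e.g. along the cycle 0 → 0 with weight 2 and length 1. So λ(A) = 2/1 = 2.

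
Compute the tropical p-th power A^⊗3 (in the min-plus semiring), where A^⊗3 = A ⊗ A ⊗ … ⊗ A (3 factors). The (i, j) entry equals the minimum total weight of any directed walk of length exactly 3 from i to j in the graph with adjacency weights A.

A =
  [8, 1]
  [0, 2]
A^⊗3 =
  [3, 2]
  [1, 3]

Each entry (A^⊗3)_ij equals the minimum over all length-3 walks i = v_0 → v_1 → … → v_3 = j of Σ_t A[v_t][v_{t+1}]. For example, for (i, j) = (0, 1) we minimise over 4 possible intermediate vertex sequences; the minimum is 2, attained along the walk 0 → 1 → 0 → 1.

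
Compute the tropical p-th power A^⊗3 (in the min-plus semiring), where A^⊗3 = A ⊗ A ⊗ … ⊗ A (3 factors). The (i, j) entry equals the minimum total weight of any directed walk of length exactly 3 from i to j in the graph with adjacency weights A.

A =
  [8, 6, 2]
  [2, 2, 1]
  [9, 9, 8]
A^⊗3 =
  [10, 10, 9]
  [6, 6, 5]
  [13, 13, 12]

Each entry (A^⊗3)_ij equals the minimum over all length-3 walks i = v_0 → v_1 → … → v_3 = j of Σ_t A[v_t][v_{t+1}]. For example, for (i, j) = (0, 2) we minimise over 9 possible intermediate vertex sequences; the minimum is 9, attained along the walk 0 → 1 → 1 → 2.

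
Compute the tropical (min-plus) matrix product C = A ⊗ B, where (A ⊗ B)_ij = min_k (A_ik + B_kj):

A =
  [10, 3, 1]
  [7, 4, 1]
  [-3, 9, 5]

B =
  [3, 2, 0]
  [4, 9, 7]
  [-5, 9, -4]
A ⊗ B =
  [-4, 10, -3]
  [-4, 9, -3]
  [0, -1, -3]

Apply the min-plus product entry-by-entry:
  C[0][0] = min over k of (A[0][0] + B[0][0] = 10 + 3 = 13, A[0][1] + B[1][0] = 3 + 4 = 7, A[0][2] + B[2][0] = 1 + -5 = -4) = -4 (attained at k = 2)
  C[0][1] = min over k of (A[0][0] + B[0][1] = 10 + 2 = 12, A[0][1] + B[1][1] = 3 + 9 = 12, A[0][2] + B[2][1] = 1 + 9 = 10) = 10 (attained at k = 2)
  C[0][2] = min over k of (A[0][0] + B[0][2] = 10 + 0 = 10, A[0][1] + B[1][2] = 3 + 7 = 10, A[0][2] + B[2][2] = 1 + -4 = -3) = -3 (attained at k = 2)
  C[1][0] = min over k of (A[1][0] + B[0][0] = 7 + 3 = 10, A[1][1] + B[1][0] = 4 + 4 = 8, A[1][2] + B[2][0] = 1 + -5 = -4) = -4 (attained at k = 2)
  C[1][1] = min over k of (A[1][0] + B[0][1] = 7 + 2 = 9, A[1][1] + B[1][1] = 4 + 9 = 13, A[1][2] + B[2][1] = 1 + 9 = 10) = 9 (attained at k = 0)
  C[1][2] = min over k of (A[1][0] + B[0][2] = 7 + 0 = 7, A[1][1] + B[1][2] = 4 + 7 = 11, A[1][2] + B[2][2] = 1 + -4 = -3) = -3 (attained at k = 2)
  C[2][0] = min over k of (A[2][0] + B[0][0] = -3 + 3 = 0, A[2][1] + B[1][0] = 9 + 4 = 13, A[2][2] + B[2][0] = 5 + -5 = 0) = 0 (attained at k = 0)
  C[2][1] = min over k of (A[2][0] + B[0][1] = -3 + 2 = -1, A[2][1] + B[1][1] = 9 + 9 = 18, A[2][2] + B[2][1] = 5 + 9 = 14) = -1 (attained at k = 0)
  C[2][2] = min over k of (A[2][0] + B[0][2] = -3 + 0 = -3, A[2][1] + B[1][2] = 9 + 7 = 16, A[2][2] + B[2][2] = 5 + -4 = 1) = -3 (attained at k = 0)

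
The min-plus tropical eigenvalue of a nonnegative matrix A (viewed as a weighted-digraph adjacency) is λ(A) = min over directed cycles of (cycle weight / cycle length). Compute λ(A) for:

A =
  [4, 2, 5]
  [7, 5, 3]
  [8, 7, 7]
λ(A) = 4

Enumerate directed cycles and compute their means (weight / length). Sample:
  cycle 0 → 0: weight = 4, length = 1, mean = 4/1 ≈ 4.000
  cycle 1 → 1: weight = 5, length = 1, mean = 5/1 ≈ 5.000
  cycle 2 → 2: weight = 7, length = 1, mean = 7/1 ≈ 7.000
  cycle 0 → 1 → 0: weight = 9, length = 2, mean = 9/2 ≈ 4.500
  cycle 0 → 2 → 0: weight = 13, length = 2, mean = 13/2 ≈ 6.500
  cycle 1 → 0 → 1: weight = 9, length = 2, mean = 9/2 ≈ 4.500
Minimum mean = 4.000, attained e.g. along the cycle 0 → 0 with weight 4 and length 1. So λ(A) = 4/1 = 4.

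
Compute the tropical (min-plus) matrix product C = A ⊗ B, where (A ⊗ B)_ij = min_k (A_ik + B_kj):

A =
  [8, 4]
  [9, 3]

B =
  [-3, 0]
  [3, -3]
A ⊗ B =
  [5, 1]
  [6, 0]

Apply the min-plus product entry-by-entry:
  C[0][0] = min over k of (A[0][0] + B[0][0] = 8 + -3 = 5, A[0][1] + B[1][0] = 4 + 3 = 7) = 5 (attained at k = 0)
  C[0][1] = min over k of (A[0][0] + B[0][1] = 8 + 0 = 8, A[0][1] + B[1][1] = 4 + -3 = 1) = 1 (attained at k = 1)
  C[1][0] = min over k of (A[1][0] + B[0][0] = 9 + -3 = 6, A[1][1] + B[1][0] = 3 + 3 = 6) = 6 (attained at k = 0)
  C[1][1] = min over k of (A[1][0] + B[0][1] = 9 + 0 = 9, A[1][1] + B[1][1] = 3 + -3 = 0) = 0 (attained at k = 1)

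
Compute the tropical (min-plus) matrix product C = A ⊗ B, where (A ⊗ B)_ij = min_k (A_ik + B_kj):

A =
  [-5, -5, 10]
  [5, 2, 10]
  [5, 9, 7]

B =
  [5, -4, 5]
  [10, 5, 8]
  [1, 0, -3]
A ⊗ B =
  [0, -9, 0]
  [10, 1, 7]
  [8, 1, 4]

Apply the min-plus product entry-by-entry:
  C[0][0] = min over k of (A[0][0] + B[0][0] = -5 + 5 = 0, A[0][1] + B[1][0] = -5 + 10 = 5, A[0][2] + B[2][0] = 10 + 1 = 11) = 0 (attained at k = 0)
  C[0][1] = min over k of (A[0][0] + B[0][1] = -5 + -4 = -9, A[0][1] + B[1][1] = -5 + 5 = 0, A[0][2] + B[2][1] = 10 + 0 = 10) = -9 (attained at k = 0)
  C[0][2] = min over k of (A[0][0] + B[0][2] = -5 + 5 = 0, A[0][1] + B[1][2] = -5 + 8 = 3, A[0][2] + B[2][2] = 10 + -3 = 7) = 0 (attained at k = 0)
  C[1][0] = min over k of (A[1][0] + B[0][0] = 5 + 5 = 10, A[1][1] + B[1][0] = 2 + 10 = 12, A[1][2] + B[2][0] = 10 + 1 = 11) = 10 (attained at k = 0)
  C[1][1] = min over k of (A[1][0] + B[0][1] = 5 + -4 = 1, A[1][1] + B[1][1] = 2 + 5 = 7, A[1][2] + B[2][1] = 10 + 0 = 10) = 1 (attained at k = 0)
  C[1][2] = min over k of (A[1][0] + B[0][2] = 5 + 5 = 10, A[1][1] + B[1][2] = 2 + 8 = 10, A[1][2] + B[2][2] = 10 + -3 = 7) = 7 (attained at k = 2)
  C[2][0] = min over k of (A[2][0] + B[0][0] = 5 + 5 = 10, A[2][1] + B[1][0] = 9 + 10 = 19, A[2][2] + B[2][0] = 7 + 1 = 8) = 8 (attained at k = 2)
  C[2][1] = min over k of (A[2][0] + B[0][1] = 5 + -4 = 1, A[2][1] + B[1][1] = 9 + 5 = 14, A[2][2] + B[2][1] = 7 + 0 = 7) = 1 (attained at k = 0)
  C[2][2] = min over k of (A[2][0] + B[0][2] = 5 + 5 = 10, A[2][1] + B[1][2] = 9 + 8 = 17, A[2][2] + B[2][2] = 7 + -3 = 4) = 4 (attained at k = 2)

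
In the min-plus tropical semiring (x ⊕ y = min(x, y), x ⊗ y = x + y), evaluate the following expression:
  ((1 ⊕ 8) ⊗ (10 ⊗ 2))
((1 ⊕ 8) ⊗ (10 ⊗ 2)) = 13

Expand innermost to outermost. Recall ⊕ takes the minimum of its arguments and ⊗ takes their sum. Working out the expression ((1 ⊕ 8) ⊗ (10 ⊗ 2)) gives 13.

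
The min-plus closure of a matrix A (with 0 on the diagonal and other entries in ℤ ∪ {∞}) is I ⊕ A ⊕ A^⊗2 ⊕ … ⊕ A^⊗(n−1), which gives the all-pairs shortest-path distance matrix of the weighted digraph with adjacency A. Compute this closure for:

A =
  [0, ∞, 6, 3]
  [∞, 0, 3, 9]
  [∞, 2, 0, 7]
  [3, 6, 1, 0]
Closure =
  [0, 6, 4, 3]
  [12, 0, 3, 9]
  [10, 2, 0, 7]
  [3, 3, 1, 0]

This is the Floyd-Warshall all-pairs shortest-path computation. For each intermediate vertex k = 0, 1, …, 3, update dist[i][j] ← min(dist[i][j], dist[i][k] + dist[k][j]). The final matrix gives, for each (i, j), the minimum total weight of any directed path from i to j (possibly empty when i = j).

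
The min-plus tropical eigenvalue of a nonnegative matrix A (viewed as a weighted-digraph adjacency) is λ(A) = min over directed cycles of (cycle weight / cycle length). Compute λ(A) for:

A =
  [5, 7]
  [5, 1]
λ(A) = 1

Enumerate directed cycles and compute their means (weight / length). Sample:
  cycle 0 → 0: weight = 5, length = 1, mean = 5/1 ≈ 5.000
  cycle 1 → 1: weight = 1, length = 1, mean = 1/1 ≈ 1.000
  cycle 0 → 1 → 0: weight = 12, length = 2, mean = 12/2 ≈ 6.000
  cycle 1 → 0 → 1: weight = 12, length = 2, mean = 12/2 ≈ 6.000
Minimum mean = 1.000, attained e.g. along the cycle 1 → 1 with weight 1 and length 1. So λ(A) = 1/1 = 1.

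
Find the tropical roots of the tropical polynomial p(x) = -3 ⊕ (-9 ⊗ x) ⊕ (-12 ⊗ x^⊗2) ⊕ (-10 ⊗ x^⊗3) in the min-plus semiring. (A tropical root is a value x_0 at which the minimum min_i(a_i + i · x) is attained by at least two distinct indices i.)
Roots: {-2, 3, 6}

Each tropical root is a break point of the lower envelope of the lines y = a_i + i · x (there are 4 lines, with slopes 0, 1, ..., 3). Only the lines that attain the minimum somewhere contribute to roots; other lines are dominated. Here the surviving (envelope) indices are i = 3, i = 2, i = 1, i = 0.
Intersections between consecutive envelope lines give the roots: for adjacent envelope indices i < j the intersection is x = (a_i − a_j) / (j − i). Reading off the sorted break points: {-2, 3, 6}.
Verification: at each break x_0, at least two indices attain the minimum of min_i(a_i + i · x_0).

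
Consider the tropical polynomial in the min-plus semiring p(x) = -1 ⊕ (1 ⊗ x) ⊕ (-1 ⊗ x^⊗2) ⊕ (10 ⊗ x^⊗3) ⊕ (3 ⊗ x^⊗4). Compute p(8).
p(8) = -1

A tropical monomial a ⊗ x^⊗i evaluates to a + i · x. Evaluating each term at x = 8:
  Term 0 contributes -1 + 0 · 8 = -1
  Term 1 contributes 1 + 1 · 8 = 9
  Term 2 contributes -1 + 2 · 8 = 15
  Term 3 contributes 10 + 3 · 8 = 34
  Term 4 contributes 3 + 4 · 8 = 35
p(8) = ⊕ of these = min[-1, 9, 15, 34, 35] = -1.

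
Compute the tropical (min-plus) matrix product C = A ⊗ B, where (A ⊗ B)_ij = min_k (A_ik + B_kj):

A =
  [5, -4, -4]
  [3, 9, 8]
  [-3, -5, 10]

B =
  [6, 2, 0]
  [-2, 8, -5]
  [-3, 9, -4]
A ⊗ B =
  [-7, 4, -9]
  [5, 5, 3]
  [-7, -1, -10]

Apply the min-plus product entry-by-entry:
  C[0][0] = min over k of (A[0][0] + B[0][0] = 5 + 6 = 11, A[0][1] + B[1][0] = -4 + -2 = -6, A[0][2] + B[2][0] = -4 + -3 = -7) = -7 (attained at k = 2)
  C[0][1] = min over k of (A[0][0] + B[0][1] = 5 + 2 = 7, A[0][1] + B[1][1] = -4 + 8 = 4, A[0][2] + B[2][1] = -4 + 9 = 5) = 4 (attained at k = 1)
  C[0][2] = min over k of (A[0][0] + B[0][2] = 5 + 0 = 5, A[0][1] + B[1][2] = -4 + -5 = -9, A[0][2] + B[2][2] = -4 + -4 = -8) = -9 (attained at k = 1)
  C[1][0] = min over k of (A[1][0] + B[0][0] = 3 + 6 = 9, A[1][1] + B[1][0] = 9 + -2 = 7, A[1][2] + B[2][0] = 8 + -3 = 5) = 5 (attained at k = 2)
  C[1][1] = min over k of (A[1][0] + B[0][1] = 3 + 2 = 5, A[1][1] + B[1][1] = 9 + 8 = 17, A[1][2] + B[2][1] = 8 + 9 = 17) = 5 (attained at k = 0)
  C[1][2] = min over k of (A[1][0] + B[0][2] = 3 + 0 = 3, A[1][1] + B[1][2] = 9 + -5 = 4, A[1][2] + B[2][2] = 8 + -4 = 4) = 3 (attained at k = 0)
  C[2][0] = min over k of (A[2][0] + B[0][0] = -3 + 6 = 3, A[2][1] + B[1][0] = -5 + -2 = -7, A[2][2] + B[2][0] = 10 + -3 = 7) = -7 (attained at k = 1)
  C[2][1] = min over k of (A[2][0] + B[0][1] = -3 + 2 = -1, A[2][1] + B[1][1] = -5 + 8 = 3, A[2][2] + B[2][1] = 10 + 9 = 19) = -1 (attained at k = 0)
  C[2][2] = min over k of (A[2][0] + B[0][2] = -3 + 0 = -3, A[2][1] + B[1][2] = -5 + -5 = -10, A[2][2] + B[2][2] = 10 + -4 = 6) = -10 (attained at k = 1)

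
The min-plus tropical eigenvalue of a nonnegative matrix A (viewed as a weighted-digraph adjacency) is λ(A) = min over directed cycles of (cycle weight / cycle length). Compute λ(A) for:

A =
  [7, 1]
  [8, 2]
λ(A) = 2

Enumerate directed cycles and compute their means (weight / length). Sample:
  cycle 0 → 0: weight = 7, length = 1, mean = 7/1 ≈ 7.000
  cycle 1 → 1: weight = 2, length = 1, mean = 2/1 ≈ 2.000
  cycle 0 → 1 → 0: weight = 9, length = 2, mean = 9/2 ≈ 4.500
  cycle 1 → 0 → 1: weight = 9, length = 2, mean = 9/2 ≈ 4.500
Minimum mean = 2.000, attained e.g. along the cycle 1 → 1 with weight 2 and length 1. So λ(A) = 2/1 = 2.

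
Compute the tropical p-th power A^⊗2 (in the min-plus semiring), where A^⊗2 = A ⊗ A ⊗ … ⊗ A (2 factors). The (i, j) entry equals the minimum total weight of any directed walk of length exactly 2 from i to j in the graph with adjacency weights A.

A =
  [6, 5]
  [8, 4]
A^⊗2 =
  [12, 9]
  [12, 8]

Each entry (A^⊗2)_ij equals the minimum over all length-2 walks i = v_0 → v_1 → … → v_2 = j of Σ_t A[v_t][v_{t+1}]. For example, for (i, j) = (0, 1) we minimise over 2 possible intermediate vertex sequences; the minimum is 9, attained along the walk 0 → 1 → 1.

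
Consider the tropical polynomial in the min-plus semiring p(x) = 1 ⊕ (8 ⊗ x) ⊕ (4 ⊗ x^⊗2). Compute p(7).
p(7) = 1

A tropical monomial a ⊗ x^⊗i evaluates to a + i · x. Evaluating each term at x = 7:
  Term 0 contributes 1 + 0 · 7 = 1
  Term 1 contributes 8 + 1 · 7 = 15
  Term 2 contributes 4 + 2 · 7 = 18
p(7) = ⊕ of these = min[1, 15, 18] = 1.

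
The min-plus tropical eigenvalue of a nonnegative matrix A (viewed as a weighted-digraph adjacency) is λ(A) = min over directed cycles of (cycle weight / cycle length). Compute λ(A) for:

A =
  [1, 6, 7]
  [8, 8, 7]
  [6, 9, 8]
λ(A) = 1

Enumerate directed cycles and compute their means (weight / length). Sample:
  cycle 0 → 0: weight = 1, length = 1, mean = 1/1 ≈ 1.000
  cycle 1 → 1: weight = 8, length = 1, mean = 8/1 ≈ 8.000
  cycle 2 → 2: weight = 8, length = 1, mean = 8/1 ≈ 8.000
  cycle 0 → 1 → 0: weight = 14, length = 2, mean = 14/2 ≈ 7.000
  cycle 0 → 2 → 0: weight = 13, length = 2, mean = 13/2 ≈ 6.500
  cycle 1 → 0 → 1: weight = 14, length = 2, mean = 14/2 ≈ 7.000
Minimum mean = 1.000, attained e.g. along the cycle 0 → 0 with weight 1 and length 1. So λ(A) = 1/1 = 1.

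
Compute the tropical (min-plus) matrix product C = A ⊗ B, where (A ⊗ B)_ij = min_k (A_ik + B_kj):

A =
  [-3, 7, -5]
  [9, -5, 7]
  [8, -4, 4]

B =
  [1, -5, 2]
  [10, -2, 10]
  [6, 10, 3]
A ⊗ B =
  [-2, -8, -2]
  [5, -7, 5]
  [6, -6, 6]

Apply the min-plus product entry-by-entry:
  C[0][0] = min over k of (A[0][0] + B[0][0] = -3 + 1 = -2, A[0][1] + B[1][0] = 7 + 10 = 17, A[0][2] + B[2][0] = -5 + 6 = 1) = -2 (attained at k = 0)
  C[0][1] = min over k of (A[0][0] + B[0][1] = -3 + -5 = -8, A[0][1] + B[1][1] = 7 + -2 = 5, A[0][2] + B[2][1] = -5 + 10 = 5) = -8 (attained at k = 0)
  C[0][2] = min over k of (A[0][0] + B[0][2] = -3 + 2 = -1, A[0][1] + B[1][2] = 7 + 10 = 17, A[0][2] + B[2][2] = -5 + 3 = -2) = -2 (attained at k = 2)
  C[1][0] = min over k of (A[1][0] + B[0][0] = 9 + 1 = 10, A[1][1] + B[1][0] = -5 + 10 = 5, A[1][2] + B[2][0] = 7 + 6 = 13) = 5 (attained at k = 1)
  C[1][1] = min over k of (A[1][0] + B[0][1] = 9 + -5 = 4, A[1][1] + B[1][1] = -5 + -2 = -7, A[1][2] + B[2][1] = 7 + 10 = 17) = -7 (attained at k = 1)
  C[1][2] = min over k of (A[1][0] + B[0][2] = 9 + 2 = 11, A[1][1] + B[1][2] = -5 + 10 = 5, A[1][2] + B[2][2] = 7 + 3 = 10) = 5 (attained at k = 1)
  C[2][0] = min over k of (A[2][0] + B[0][0] = 8 + 1 = 9, A[2][1] + B[1][0] = -4 + 10 = 6, A[2][2] + B[2][0] = 4 + 6 = 10) = 6 (attained at k = 1)
  C[2][1] = min over k of (A[2][0] + B[0][1] = 8 + -5 = 3, A[2][1] + B[1][1] = -4 + -2 = -6, A[2][2] + B[2][1] = 4 + 10 = 14) = -6 (attained at k = 1)
  C[2][2] = min over k of (A[2][0] + B[0][2] = 8 + 2 = 10, A[2][1] + B[1][2] = -4 + 10 = 6, A[2][2] + B[2][2] = 4 + 3 = 7) = 6 (attained at k = 1)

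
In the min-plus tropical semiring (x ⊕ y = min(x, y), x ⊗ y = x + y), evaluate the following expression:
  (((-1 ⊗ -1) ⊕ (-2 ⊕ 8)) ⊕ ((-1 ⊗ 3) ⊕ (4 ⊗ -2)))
(((-1 ⊗ -1) ⊕ (-2 ⊕ 8)) ⊕ ((-1 ⊗ 3) ⊕ (4 ⊗ -2))) = -2

Expand innermost to outermost. Recall ⊕ takes the minimum of its arguments and ⊗ takes their sum. Working out the expression (((-1 ⊗ -1) ⊕ (-2 ⊕ 8)) ⊕ ((-1 ⊗ 3) ⊕ (4 ⊗ -2))) gives -2.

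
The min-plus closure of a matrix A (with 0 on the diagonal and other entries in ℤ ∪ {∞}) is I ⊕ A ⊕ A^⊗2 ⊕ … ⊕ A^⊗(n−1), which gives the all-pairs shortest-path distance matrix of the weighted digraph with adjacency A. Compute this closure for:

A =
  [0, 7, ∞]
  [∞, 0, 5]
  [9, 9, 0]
Closure =
  [0, 7, 12]
  [14, 0, 5]
  [9, 9, 0]

This is the Floyd-Warshall all-pairs shortest-path computation. For each intermediate vertex k = 0, 1, …, 2, update dist[i][j] ← min(dist[i][j], dist[i][k] + dist[k][j]). The final matrix gives, for each (i, j), the minimum total weight of any directed path from i to j (possibly empty when i = j).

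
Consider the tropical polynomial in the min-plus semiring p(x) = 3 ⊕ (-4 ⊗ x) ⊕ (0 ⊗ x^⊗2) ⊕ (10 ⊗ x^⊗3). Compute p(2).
p(2) = -2

A tropical monomial a ⊗ x^⊗i evaluates to a + i · x. Evaluating each term at x = 2:
  Term 0 contributes 3 + 0 · 2 = 3
  Term 1 contributes -4 + 1 · 2 = -2
  Term 2 contributes 0 + 2 · 2 = 4
  Term 3 contributes 10 + 3 · 2 = 16
p(2) = ⊕ of these = min[3, -2, 4, 16] = -2.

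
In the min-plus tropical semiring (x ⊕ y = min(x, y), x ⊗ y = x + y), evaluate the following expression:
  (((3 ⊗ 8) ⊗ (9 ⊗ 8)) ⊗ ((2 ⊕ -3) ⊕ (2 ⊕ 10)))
(((3 ⊗ 8) ⊗ (9 ⊗ 8)) ⊗ ((2 ⊕ -3) ⊕ (2 ⊕ 10))) = 25

Expand innermost to outermost. Recall ⊕ takes the minimum of its arguments and ⊗ takes their sum. Working out the expression (((3 ⊗ 8) ⊗ (9 ⊗ 8)) ⊗ ((2 ⊕ -3) ⊕ (2 ⊕ 10))) gives 25.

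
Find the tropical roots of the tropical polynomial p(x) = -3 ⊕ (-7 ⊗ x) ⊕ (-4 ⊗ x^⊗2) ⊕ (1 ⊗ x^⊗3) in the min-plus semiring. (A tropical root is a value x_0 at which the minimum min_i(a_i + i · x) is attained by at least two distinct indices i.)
Roots: {-5, -3, 4}

Each tropical root is a break point of the lower envelope of the lines y = a_i + i · x (there are 4 lines, with slopes 0, 1, ..., 3). Only the lines that attain the minimum somewhere contribute to roots; other lines are dominated. Here the surviving (envelope) indices are i = 3, i = 2, i = 1, i = 0.
Intersections between consecutive envelope lines give the roots: for adjacent envelope indices i < j the intersection is x = (a_i − a_j) / (j − i). Reading off the sorted break points: {-5, -3, 4}.
Verification: at each break x_0, at least two indices attain the minimum of min_i(a_i + i · x_0).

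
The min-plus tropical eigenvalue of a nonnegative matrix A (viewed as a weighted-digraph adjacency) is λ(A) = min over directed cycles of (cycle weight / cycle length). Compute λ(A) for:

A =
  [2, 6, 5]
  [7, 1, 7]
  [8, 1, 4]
λ(A) = 1

Enumerate directed cycles and compute their means (weight / length). Sample:
  cycle 0 → 0: weight = 2, length = 1, mean = 2/1 ≈ 2.000
  cycle 1 → 1: weight = 1, length = 1, mean = 1/1 ≈ 1.000
  cycle 2 → 2: weight = 4, length = 1, mean = 4/1 ≈ 4.000
  cycle 0 → 1 → 0: weight = 13, length = 2, mean = 13/2 ≈ 6.500
  cycle 0 → 2 → 0: weight = 13, length = 2, mean = 13/2 ≈ 6.500
  cycle 1 → 0 → 1: weight = 13, length = 2, mean = 13/2 ≈ 6.500
Minimum mean = 1.000, attained e.g. along the cycle 1 → 1 with weight 1 and length 1. So λ(A) = 1/1 = 1.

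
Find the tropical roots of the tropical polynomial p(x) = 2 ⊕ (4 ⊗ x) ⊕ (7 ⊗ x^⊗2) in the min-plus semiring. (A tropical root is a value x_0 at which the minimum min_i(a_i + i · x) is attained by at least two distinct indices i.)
Roots: {-3, -2}

Each tropical root is a break point of the lower envelope of the lines y = a_i + i · x (there are 3 lines, with slopes 0, 1, ..., 2). Only the lines that attain the minimum somewhere contribute to roots; other lines are dominated. Here the surviving (envelope) indices are i = 2, i = 1, i = 0.
Intersections between consecutive envelope lines give the roots: for adjacent envelope indices i < j the intersection is x = (a_i − a_j) / (j − i). Reading off the sorted break points: {-3, -2}.
Verification: at each break x_0, at least two indices attain the minimum of min_i(a_i + i · x_0).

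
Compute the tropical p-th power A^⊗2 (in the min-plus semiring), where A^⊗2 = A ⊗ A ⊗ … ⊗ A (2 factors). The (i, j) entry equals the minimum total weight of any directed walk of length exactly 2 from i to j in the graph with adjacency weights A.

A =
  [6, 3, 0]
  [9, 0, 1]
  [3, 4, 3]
A^⊗2 =
  [3, 3, 3]
  [4, 0, 1]
  [6, 4, 3]

Each entry (A^⊗2)_ij equals the minimum over all length-2 walks i = v_0 → v_1 → … → v_2 = j of Σ_t A[v_t][v_{t+1}]. For example, for (i, j) = (0, 2) we minimise over 3 possible intermediate vertex sequences; the minimum is 3, attained along the walk 0 → 2 → 2.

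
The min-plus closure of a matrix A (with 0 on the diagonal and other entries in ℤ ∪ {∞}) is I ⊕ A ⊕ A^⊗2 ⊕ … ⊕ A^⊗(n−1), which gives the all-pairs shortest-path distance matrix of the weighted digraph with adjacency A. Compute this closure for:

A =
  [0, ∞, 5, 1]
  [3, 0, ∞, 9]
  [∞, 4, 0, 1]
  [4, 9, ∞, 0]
Closure =
  [0, 9, 5, 1]
  [3, 0, 8, 4]
  [5, 4, 0, 1]
  [4, 9, 9, 0]

This is the Floyd-Warshall all-pairs shortest-path computation. For each intermediate vertex k = 0, 1, …, 3, update dist[i][j] ← min(dist[i][j], dist[i][k] + dist[k][j]). The final matrix gives, for each (i, j), the minimum total weight of any directed path from i to j (possibly empty when i = j).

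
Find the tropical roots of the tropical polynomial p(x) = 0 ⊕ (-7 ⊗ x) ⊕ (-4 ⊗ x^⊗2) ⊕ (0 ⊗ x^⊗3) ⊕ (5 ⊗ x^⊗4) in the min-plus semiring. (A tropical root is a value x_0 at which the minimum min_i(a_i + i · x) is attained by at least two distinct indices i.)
Roots: {-5, -4, -3, 7}

Each tropical root is a break point of the lower envelope of the lines y = a_i + i · x (there are 5 lines, with slopes 0, 1, ..., 4). Only the lines that attain the minimum somewhere contribute to roots; other lines are dominated. Here the surviving (envelope) indices are i = 4, i = 3, i = 2, i = 1, i = 0.
Intersections between consecutive envelope lines give the roots: for adjacent envelope indices i < j the intersection is x = (a_i − a_j) / (j − i). Reading off the sorted break points: {-5, -4, -3, 7}.
Verification: at each break x_0, at least two indices attain the minimum of min_i(a_i + i · x_0).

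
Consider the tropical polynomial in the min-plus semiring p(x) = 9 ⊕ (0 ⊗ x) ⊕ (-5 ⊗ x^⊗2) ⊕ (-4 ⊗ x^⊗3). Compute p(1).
p(1) = -3

A tropical monomial a ⊗ x^⊗i evaluates to a + i · x. Evaluating each term at x = 1:
  Term 0 contributes 9 + 0 · 1 = 9
  Term 1 contributes 0 + 1 · 1 = 1
  Term 2 contributes -5 + 2 · 1 = -3
  Term 3 contributes -4 + 3 · 1 = -1
p(1) = ⊕ of these = min[9, 1, -3, -1] = -3.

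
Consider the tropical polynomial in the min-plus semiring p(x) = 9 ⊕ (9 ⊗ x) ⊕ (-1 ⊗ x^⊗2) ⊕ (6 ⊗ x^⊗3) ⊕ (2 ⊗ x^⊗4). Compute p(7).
p(7) = 9

A tropical monomial a ⊗ x^⊗i evaluates to a + i · x. Evaluating each term at x = 7:
  Term 0 contributes 9 + 0 · 7 = 9
  Term 1 contributes 9 + 1 · 7 = 16
  Term 2 contributes -1 + 2 · 7 = 13
  Term 3 contributes 6 + 3 · 7 = 27
  Term 4 contributes 2 + 4 · 7 = 30
p(7) = ⊕ of these = min[9, 16, 13, 27, 30] = 9.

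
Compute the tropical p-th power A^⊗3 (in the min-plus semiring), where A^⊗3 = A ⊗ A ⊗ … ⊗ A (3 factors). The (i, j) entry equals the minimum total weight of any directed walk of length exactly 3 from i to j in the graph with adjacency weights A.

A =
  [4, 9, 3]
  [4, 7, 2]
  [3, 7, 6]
A^⊗3 =
  [10, 14, 9]
  [9, 14, 8]
  [9, 13, 10]

Each entry (A^⊗3)_ij equals the minimum over all length-3 walks i = v_0 → v_1 → … → v_3 = j of Σ_t A[v_t][v_{t+1}]. For example, for (i, j) = (0, 2) we minimise over 9 possible intermediate vertex sequences; the minimum is 9, attained along the walk 0 → 2 → 0 → 2.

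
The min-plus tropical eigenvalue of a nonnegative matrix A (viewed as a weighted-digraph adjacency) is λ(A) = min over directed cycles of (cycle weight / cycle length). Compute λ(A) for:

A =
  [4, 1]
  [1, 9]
λ(A) = 1

Enumerate directed cycles and compute their means (weight / length). Sample:
  cycle 0 → 0: weight = 4, length = 1, mean = 4/1 ≈ 4.000
  cycle 1 → 1: weight = 9, length = 1, mean = 9/1 ≈ 9.000
  cycle 0 → 1 → 0: weight = 2, length = 2, mean = 2/2 ≈ 1.000
  cycle 1 → 0 → 1: weight = 2, length = 2, mean = 2/2 ≈ 1.000
Minimum mean = 1.000, attained e.g. along the cycle 0 → 1 → 0 with weight 2 and length 2. So λ(A) = 2/2 = 1.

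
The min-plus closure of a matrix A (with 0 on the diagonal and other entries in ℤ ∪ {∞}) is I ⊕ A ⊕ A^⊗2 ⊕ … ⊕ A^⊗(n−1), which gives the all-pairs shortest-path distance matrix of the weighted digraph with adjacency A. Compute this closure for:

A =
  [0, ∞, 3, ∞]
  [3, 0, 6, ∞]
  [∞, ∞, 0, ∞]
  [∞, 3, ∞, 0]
Closure =
  [0, ∞, 3, ∞]
  [3, 0, 6, ∞]
  [∞, ∞, 0, ∞]
  [6, 3, 9, 0]

This is the Floyd-Warshall all-pairs shortest-path computation. For each intermediate vertex k = 0, 1, …, 3, update dist[i][j] ← min(dist[i][j], dist[i][k] + dist[k][j]). The final matrix gives, for each (i, j), the minimum total weight of any directed path from i to j (possibly empty when i = j).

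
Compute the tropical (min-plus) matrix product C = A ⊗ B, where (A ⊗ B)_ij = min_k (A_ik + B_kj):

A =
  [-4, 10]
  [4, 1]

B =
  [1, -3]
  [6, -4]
A ⊗ B =
  [-3, -7]
  [5, -3]

Apply the min-plus product entry-by-entry:
  C[0][0] = min over k of (A[0][0] + B[0][0] = -4 + 1 = -3, A[0][1] + B[1][0] = 10 + 6 = 16) = -3 (attained at k = 0)
  C[0][1] = min over k of (A[0][0] + B[0][1] = -4 + -3 = -7, A[0][1] + B[1][1] = 10 + -4 = 6) = -7 (attained at k = 0)
  C[1][0] = min over k of (A[1][0] + B[0][0] = 4 + 1 = 5, A[1][1] + B[1][0] = 1 + 6 = 7) = 5 (attained at k = 0)
  C[1][1] = min over k of (A[1][0] + B[0][1] = 4 + -3 = 1, A[1][1] + B[1][1] = 1 + -4 = -3) = -3 (attained at k = 1)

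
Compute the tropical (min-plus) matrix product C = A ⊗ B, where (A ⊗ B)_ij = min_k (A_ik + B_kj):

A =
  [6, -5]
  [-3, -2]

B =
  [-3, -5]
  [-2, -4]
A ⊗ B =
  [-7, -9]
  [-6, -8]

Apply the min-plus product entry-by-entry:
  C[0][0] = min over k of (A[0][0] + B[0][0] = 6 + -3 = 3, A[0][1] + B[1][0] = -5 + -2 = -7) = -7 (attained at k = 1)
  C[0][1] = min over k of (A[0][0] + B[0][1] = 6 + -5 = 1, A[0][1] + B[1][1] = -5 + -4 = -9) = -9 (attained at k = 1)
  C[1][0] = min over k of (A[1][0] + B[0][0] = -3 + -3 = -6, A[1][1] + B[1][0] = -2 + -2 = -4) = -6 (attained at k = 0)
  C[1][1] = min over k of (A[1][0] + B[0][1] = -3 + -5 = -8, A[1][1] + B[1][1] = -2 + -4 = -6) = -8 (attained at k = 0)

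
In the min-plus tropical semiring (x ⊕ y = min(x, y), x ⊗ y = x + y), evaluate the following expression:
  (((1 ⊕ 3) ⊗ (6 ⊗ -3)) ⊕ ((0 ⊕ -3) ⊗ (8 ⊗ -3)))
(((1 ⊕ 3) ⊗ (6 ⊗ -3)) ⊕ ((0 ⊕ -3) ⊗ (8 ⊗ -3))) = 2

Expand innermost to outermost. Recall ⊕ takes the minimum of its arguments and ⊗ takes their sum. Working out the expression (((1 ⊕ 3) ⊗ (6 ⊗ -3)) ⊕ ((0 ⊕ -3) ⊗ (8 ⊗ -3))) gives 2.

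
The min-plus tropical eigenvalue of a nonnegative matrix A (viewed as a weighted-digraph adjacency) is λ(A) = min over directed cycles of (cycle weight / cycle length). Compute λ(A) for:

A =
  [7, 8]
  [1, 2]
λ(A) = 2

Enumerate directed cycles and compute their means (weight / length). Sample:
  cycle 0 → 0: weight = 7, length = 1, mean = 7/1 ≈ 7.000
  cycle 1 → 1: weight = 2, length = 1, mean = 2/1 ≈ 2.000
  cycle 0 → 1 → 0: weight = 9, length = 2, mean = 9/2 ≈ 4.500
  cycle 1 → 0 → 1: weight = 9, length = 2, mean = 9/2 ≈ 4.500
Minimum mean = 2.000, attained e.g. along the cycle 1 → 1 with weight 2 and length 1. So λ(A) = 2/1 = 2.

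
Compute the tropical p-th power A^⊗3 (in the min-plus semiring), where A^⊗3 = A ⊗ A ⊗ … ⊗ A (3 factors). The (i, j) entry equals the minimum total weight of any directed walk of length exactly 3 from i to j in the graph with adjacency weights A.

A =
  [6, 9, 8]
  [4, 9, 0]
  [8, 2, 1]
A^⊗3 =
  [14, 11, 10]
  [6, 3, 2]
  [7, 4, 3]

Each entry (A^⊗3)_ij equals the minimum over all length-3 walks i = v_0 → v_1 → … → v_3 = j of Σ_t A[v_t][v_{t+1}]. For example, for (i, j) = (0, 2) we minimise over 9 possible intermediate vertex sequences; the minimum is 10, attained along the walk 0 → 1 → 2 → 2.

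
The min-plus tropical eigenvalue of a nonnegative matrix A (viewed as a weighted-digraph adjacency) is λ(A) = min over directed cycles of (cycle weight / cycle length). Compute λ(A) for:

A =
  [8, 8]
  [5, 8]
λ(A) = 13/2

Enumerate directed cycles and compute their means (weight / length). Sample:
  cycle 0 → 0: weight = 8, length = 1, mean = 8/1 ≈ 8.000
  cycle 1 → 1: weight = 8, length = 1, mean = 8/1 ≈ 8.000
  cycle 0 → 1 → 0: weight = 13, length = 2, mean = 13/2 ≈ 6.500
  cycle 1 → 0 → 1: weight = 13, length = 2, mean = 13/2 ≈ 6.500
Minimum mean = 6.500, attained e.g. along the cycle 0 → 1 → 0 with weight 13 and length 2. So λ(A) = 13/2 = 13/2.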